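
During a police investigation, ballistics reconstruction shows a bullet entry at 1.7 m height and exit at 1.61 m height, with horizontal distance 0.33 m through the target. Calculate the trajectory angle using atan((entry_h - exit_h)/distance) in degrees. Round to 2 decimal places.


Bullet trajectory angle:
Height difference = 1.7 - 1.61 = 0.09 m
angle = atan(0.09 / 0.33)
angle = atan(0.272727)
angle = 15.26 degrees

15.26


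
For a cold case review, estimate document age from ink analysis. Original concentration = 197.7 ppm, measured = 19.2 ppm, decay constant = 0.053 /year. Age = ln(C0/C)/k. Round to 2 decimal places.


Document age estimation:
C0/C = 197.7 / 19.2 = 10.296875
ln(C0/C) = 2.33184
t = 2.33184 / 0.053 = 44.00 years

44.00


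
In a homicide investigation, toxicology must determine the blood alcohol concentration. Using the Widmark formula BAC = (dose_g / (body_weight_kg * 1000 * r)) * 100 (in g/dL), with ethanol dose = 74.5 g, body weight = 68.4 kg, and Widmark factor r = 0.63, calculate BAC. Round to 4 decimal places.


Applying the Widmark formula:
BAC = (dose_g / (body_wt * 1000 * r)) * 100
Denominator = 68.4 * 1000 * 0.63 = 43092
BAC = (74.5 / 43092) * 100
BAC = 0.1729 g/dL

0.1729


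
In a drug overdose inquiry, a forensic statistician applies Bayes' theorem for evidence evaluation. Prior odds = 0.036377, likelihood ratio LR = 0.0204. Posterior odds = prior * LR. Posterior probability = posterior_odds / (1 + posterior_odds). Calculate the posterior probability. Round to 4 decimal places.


Bayesian evidence evaluation:
Posterior odds = prior_odds * LR = 0.036377 * 0.0204 = 0.0007420908
Posterior probability = posterior_odds / (1 + posterior_odds)
= 0.0007420908 / (1 + 0.0007420908)
= 0.0007420908 / 1.0007420908
= 0.0007

0.0007


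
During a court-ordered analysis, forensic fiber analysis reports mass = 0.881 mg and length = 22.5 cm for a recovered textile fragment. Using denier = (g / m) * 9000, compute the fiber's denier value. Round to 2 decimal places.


Denier calculation:
Mass in grams = 0.881 mg / 1000 = 0.000881 g
Length in meters = 22.5 cm / 100 = 0.225 m
Linear density = mass / length = 0.000881 / 0.225 = 0.00391556 g/m
Denier = (g/m) * 9000 = 0.00391556 * 9000 = 35.24

35.24


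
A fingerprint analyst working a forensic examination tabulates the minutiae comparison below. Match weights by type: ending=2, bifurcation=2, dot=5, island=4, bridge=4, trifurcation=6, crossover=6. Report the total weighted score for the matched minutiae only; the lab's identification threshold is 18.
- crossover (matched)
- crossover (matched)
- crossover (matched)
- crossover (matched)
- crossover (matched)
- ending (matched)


Weighted minutiae match score:
  crossover: matched, +6 (running total 6)
  crossover: matched, +6 (running total 12)
  crossover: matched, +6 (running total 18)
  crossover: matched, +6 (running total 24)
  crossover: matched, +6 (running total 30)
  ending: matched, +2 (running total 32)
Total score = 32
Threshold = 18; verdict = identification

32


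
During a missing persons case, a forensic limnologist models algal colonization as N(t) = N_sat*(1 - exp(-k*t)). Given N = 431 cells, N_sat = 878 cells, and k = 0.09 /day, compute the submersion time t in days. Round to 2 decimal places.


PMSI from diatom colonization curve:
N / N_sat = 431 / 878 = 0.490888
1 - N/N_sat = 0.509112
ln(1 - N/N_sat) = -0.675087
t = -ln(1 - N/N_sat) / k = -(-0.675087) / 0.09 = 7.50 days

7.50


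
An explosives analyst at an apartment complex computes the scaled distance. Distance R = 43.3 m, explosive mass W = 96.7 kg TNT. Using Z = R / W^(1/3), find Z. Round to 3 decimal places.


Scaled distance calculation:
W^(1/3) = 96.7^(1/3) = 4.589959
Z = R / W^(1/3) = 43.3 / 4.589959
Z = 9.434 m/kg^(1/3)

9.434


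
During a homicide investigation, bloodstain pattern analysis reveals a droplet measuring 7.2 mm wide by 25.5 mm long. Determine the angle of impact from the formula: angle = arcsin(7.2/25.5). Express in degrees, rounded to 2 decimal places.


Blood spatter impact angle calculation:
width / length = 7.2 / 25.5 = 0.282353
angle = arcsin(0.282353)
angle = 16.40 degrees

16.40


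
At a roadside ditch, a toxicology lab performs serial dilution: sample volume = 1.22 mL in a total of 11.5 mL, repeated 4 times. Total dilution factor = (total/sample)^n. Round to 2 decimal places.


Dilution factor calculation:
Single dilution = V_total / V_sample = 11.5 / 1.22 ≈ 9.42623
Number of dilutions = 4
Total DF = (11.5 / 1.22)^4 (full precision, rounded at the end) = 7895.00

7895.00


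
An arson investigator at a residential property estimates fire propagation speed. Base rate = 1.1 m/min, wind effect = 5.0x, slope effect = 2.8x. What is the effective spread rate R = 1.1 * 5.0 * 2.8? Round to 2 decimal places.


Fire spread rate calculation:
R = R0 * wind_factor * slope_factor
= 1.1 * 5.0 * 2.8
= 5.5 * 2.8
= 15.40 m/min

15.40


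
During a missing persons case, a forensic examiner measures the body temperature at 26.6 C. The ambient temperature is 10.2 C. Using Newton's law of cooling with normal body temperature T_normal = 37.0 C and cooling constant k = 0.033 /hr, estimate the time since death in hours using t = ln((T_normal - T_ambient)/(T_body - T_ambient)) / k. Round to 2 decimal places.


Using Newton's law of cooling:
t = ln((T_normal - T_ambient) / (T_body - T_ambient)) / k
T_normal - T_ambient = 26.8
T_body - T_ambient = 16.4
Ratio = 1.634146
ln(ratio) = 0.49112
t = 0.49112 / 0.033 = 14.88 hours

14.88


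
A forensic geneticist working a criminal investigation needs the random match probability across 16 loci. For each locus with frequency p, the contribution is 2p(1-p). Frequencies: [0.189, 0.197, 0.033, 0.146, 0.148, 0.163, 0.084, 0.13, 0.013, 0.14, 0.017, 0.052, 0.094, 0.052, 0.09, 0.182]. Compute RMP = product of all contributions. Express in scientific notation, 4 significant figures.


Computing RMP for 16 loci:
Locus 1: 2 * 0.189 * 0.811 = 0.306558
Locus 2: 2 * 0.197 * 0.803 = 0.316382
Locus 3: 2 * 0.033 * 0.967 = 0.063822
Locus 4: 2 * 0.146 * 0.854 = 0.249368
Locus 5: 2 * 0.148 * 0.852 = 0.252192
Locus 6: 2 * 0.163 * 0.837 = 0.272862
Locus 7: 2 * 0.084 * 0.916 = 0.153888
Locus 8: 2 * 0.13 * 0.87 = 0.2262
Locus 9: 2 * 0.013 * 0.987 = 0.025662
Locus 10: 2 * 0.14 * 0.86 = 0.2408
Locus 11: 2 * 0.017 * 0.983 = 0.033422
Locus 12: 2 * 0.052 * 0.948 = 0.098592
Locus 13: 2 * 0.094 * 0.906 = 0.170328
Locus 14: 2 * 0.052 * 0.948 = 0.098592
Locus 15: 2 * 0.09 * 0.91 = 0.1638
Locus 16: 2 * 0.182 * 0.818 = 0.297752
RMP = 6.166e-14

6.166e-14


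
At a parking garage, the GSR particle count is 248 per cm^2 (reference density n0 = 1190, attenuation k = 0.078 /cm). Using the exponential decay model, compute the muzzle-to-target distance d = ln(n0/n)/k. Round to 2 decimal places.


GSR distance calculation:
n0/n = 1190 / 248 = 4.798387
ln(n0/n) = 1.56828
d = 1.56828 / 0.078 = 20.11 cm

20.11


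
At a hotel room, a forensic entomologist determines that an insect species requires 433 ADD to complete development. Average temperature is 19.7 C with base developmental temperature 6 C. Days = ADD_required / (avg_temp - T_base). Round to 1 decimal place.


Insect development time:
Effective temperature = avg_temp - T_base = 19.7 - 6 = 13.7 C
Days = ADD / effective_temp = 433 / 13.7 = 31.6 days

31.6


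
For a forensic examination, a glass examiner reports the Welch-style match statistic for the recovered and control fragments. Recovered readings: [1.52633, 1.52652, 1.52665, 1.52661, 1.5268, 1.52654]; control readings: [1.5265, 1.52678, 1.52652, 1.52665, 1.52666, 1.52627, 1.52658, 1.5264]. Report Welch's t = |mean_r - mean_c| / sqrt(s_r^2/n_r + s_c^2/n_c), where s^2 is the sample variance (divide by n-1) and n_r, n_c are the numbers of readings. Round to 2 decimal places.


Welch's t-criterion for glass RI comparison:
Recovered mean = sum / n_r = 9.15945 / 6 = 1.526575
Control mean = sum / n_c = 12.21236 / 8 = 1.526545
Recovered sample variance s_r^2 = 2.435e-08
Control sample variance s_c^2 = 2.57143e-08
Welch SE (unpooled) = sqrt(s_r^2/n_r + s_c^2/n_c) = sqrt(4.05833e-09 + 3.21429e-09) = sqrt(7.27262e-09) = 8.52797e-05
|mean_r - mean_c| = 3e-05
t = 3e-05 / 8.52797e-05 = 0.35

0.35


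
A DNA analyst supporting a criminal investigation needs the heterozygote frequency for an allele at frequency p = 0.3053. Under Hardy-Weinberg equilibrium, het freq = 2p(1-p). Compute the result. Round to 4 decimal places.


Hardy-Weinberg heterozygote frequency:
q = 1 - p = 1 - 0.3053 = 0.6947
2pq = 2 * 0.3053 * 0.6947 = 0.4242

0.4242


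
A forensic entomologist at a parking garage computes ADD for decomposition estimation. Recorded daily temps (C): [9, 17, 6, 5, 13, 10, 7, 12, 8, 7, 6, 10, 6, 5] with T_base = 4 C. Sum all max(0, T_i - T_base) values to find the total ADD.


Computing ADD day by day:
Day 1: max(0, 9 - 4) = 5
Day 2: max(0, 17 - 4) = 13
Day 3: max(0, 6 - 4) = 2
Day 4: max(0, 5 - 4) = 1
Day 5: max(0, 13 - 4) = 9
Day 6: max(0, 10 - 4) = 6
Day 7: max(0, 7 - 4) = 3
Day 8: max(0, 12 - 4) = 8
Day 9: max(0, 8 - 4) = 4
Day 10: max(0, 7 - 4) = 3
Day 11: max(0, 6 - 4) = 2
Day 12: max(0, 10 - 4) = 6
Day 13: max(0, 6 - 4) = 2
Day 14: max(0, 5 - 4) = 1
Total ADD = 65

65


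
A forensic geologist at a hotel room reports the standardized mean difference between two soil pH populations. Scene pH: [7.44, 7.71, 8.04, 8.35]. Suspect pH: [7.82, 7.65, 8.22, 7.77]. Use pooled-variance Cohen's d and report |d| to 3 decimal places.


Pooled-variance Cohen's d for soil pH comparison:
Scene mean = 31.54 / 4 = 7.885
Suspect mean = 31.46 / 4 = 7.865
Scene sample variance s_s^2 = 0.1563
Suspect sample variance s_c^2 = 0.0611
Pooled variance = ((n_s-1)*s_s^2 + (n_c-1)*s_c^2) / (n_s + n_c - 2) = 0.1087
Pooled SD = sqrt(0.1087) = 0.329697
Mean difference = 0.02
|d| = |0.02| / 0.329697 = 0.061

0.061


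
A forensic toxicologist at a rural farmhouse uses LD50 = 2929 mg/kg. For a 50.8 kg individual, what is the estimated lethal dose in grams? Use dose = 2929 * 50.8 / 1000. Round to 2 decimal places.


Lethal dose calculation:
Lethal dose = LD50 * body_weight / 1000
= 2929 * 50.8 / 1000
= 148793.2 / 1000
= 148.79 g

148.79


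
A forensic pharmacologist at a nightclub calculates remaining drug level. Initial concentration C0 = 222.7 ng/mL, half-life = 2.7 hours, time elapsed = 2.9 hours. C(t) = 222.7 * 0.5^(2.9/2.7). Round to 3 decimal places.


Drug concentration decay:
Number of half-lives = t / t_half = 2.9 / 2.7 = 1.074074
Decay factor = 0.5^1.074074 = 0.47497583
C(t) = 222.7 * 0.47497583 = 105.777 ng/mL

105.777


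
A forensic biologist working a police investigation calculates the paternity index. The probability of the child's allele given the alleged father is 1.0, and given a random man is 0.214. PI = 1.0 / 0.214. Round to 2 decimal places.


Paternity Index calculation:
PI = P(allele|father) / P(allele|random)
PI = 1.0 / 0.214
PI = 4.67

4.67


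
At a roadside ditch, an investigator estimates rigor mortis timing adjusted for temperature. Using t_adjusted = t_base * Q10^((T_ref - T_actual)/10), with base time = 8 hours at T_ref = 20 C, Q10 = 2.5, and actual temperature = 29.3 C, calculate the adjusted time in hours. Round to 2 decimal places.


Rigor mortis time adjustment:
Exponent = (T_ref - T_actual) / 10 = (20 - 29.3) / 10 = -0.93
Q10 factor = 2.5^-0.93 = 0.4265
t_adjusted = 8 * 0.4265 = 3.41 hours

3.41


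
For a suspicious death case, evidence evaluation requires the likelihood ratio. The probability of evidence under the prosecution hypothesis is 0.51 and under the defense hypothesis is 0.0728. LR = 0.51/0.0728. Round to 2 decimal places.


Likelihood ratio calculation:
LR = P(E|Hp) / P(E|Hd)
LR = 0.51 / 0.0728
LR = 7.01

7.01


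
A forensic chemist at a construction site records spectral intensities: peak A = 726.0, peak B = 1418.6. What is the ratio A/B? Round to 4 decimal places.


Spectral peak ratio:
Peak A = 726.0 counts
Peak B = 1418.6 counts
Ratio = 726.0 / 1418.6 = 0.5118

0.5118


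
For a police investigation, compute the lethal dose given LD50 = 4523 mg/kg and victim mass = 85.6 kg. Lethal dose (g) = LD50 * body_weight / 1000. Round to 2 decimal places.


Lethal dose calculation:
Lethal dose = LD50 * body_weight / 1000
= 4523 * 85.6 / 1000
= 387168.8 / 1000
= 387.17 g

387.17


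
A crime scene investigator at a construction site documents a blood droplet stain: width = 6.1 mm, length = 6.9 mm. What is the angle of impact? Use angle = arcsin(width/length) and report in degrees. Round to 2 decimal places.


Blood spatter impact angle calculation:
width / length = 6.1 / 6.9 = 0.884058
angle = arcsin(0.884058)
angle = 62.14 degrees

62.14


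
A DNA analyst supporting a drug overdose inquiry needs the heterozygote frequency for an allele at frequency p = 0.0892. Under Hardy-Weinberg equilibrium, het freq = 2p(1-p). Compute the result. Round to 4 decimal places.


Hardy-Weinberg heterozygote frequency:
q = 1 - p = 1 - 0.0892 = 0.9108
2pq = 2 * 0.0892 * 0.9108 = 0.1625

0.1625


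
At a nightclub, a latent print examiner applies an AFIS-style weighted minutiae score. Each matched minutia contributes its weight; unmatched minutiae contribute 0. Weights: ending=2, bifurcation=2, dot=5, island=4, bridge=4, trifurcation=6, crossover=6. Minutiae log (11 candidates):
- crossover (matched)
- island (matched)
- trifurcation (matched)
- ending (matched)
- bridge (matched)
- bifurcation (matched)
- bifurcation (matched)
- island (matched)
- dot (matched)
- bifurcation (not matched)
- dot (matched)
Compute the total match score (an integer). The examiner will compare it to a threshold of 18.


Weighted minutiae match score:
  crossover: matched, +6 (running total 6)
  island: matched, +4 (running total 10)
  trifurcation: matched, +6 (running total 16)
  ending: matched, +2 (running total 18)
  bridge: matched, +4 (running total 22)
  bifurcation: matched, +2 (running total 24)
  bifurcation: matched, +2 (running total 26)
  island: matched, +4 (running total 30)
  dot: matched, +5 (running total 35)
  bifurcation: not matched, +0
  dot: matched, +5 (running total 40)
Total score = 40
Threshold = 18; verdict = identification

40


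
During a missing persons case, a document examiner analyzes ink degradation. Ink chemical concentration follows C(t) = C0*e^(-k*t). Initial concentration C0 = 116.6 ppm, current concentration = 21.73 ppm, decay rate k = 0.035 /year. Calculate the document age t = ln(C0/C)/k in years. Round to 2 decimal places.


Document age estimation:
C0/C = 116.6 / 21.73 = 5.365854
ln(C0/C) = 1.680056
t = 1.680056 / 0.035 = 48.00 years

48.00


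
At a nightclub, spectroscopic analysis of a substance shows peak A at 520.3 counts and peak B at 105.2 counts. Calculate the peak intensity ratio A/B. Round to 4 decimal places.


Spectral peak ratio:
Peak A = 520.3 counts
Peak B = 105.2 counts
Ratio = 520.3 / 105.2 = 4.9458

4.9458


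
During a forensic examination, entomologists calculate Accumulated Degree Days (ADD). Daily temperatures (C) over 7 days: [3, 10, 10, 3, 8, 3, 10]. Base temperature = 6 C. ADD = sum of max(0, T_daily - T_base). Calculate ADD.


Computing ADD day by day:
Day 1: max(0, 3 - 6) = 0
Day 2: max(0, 10 - 6) = 4
Day 3: max(0, 10 - 6) = 4
Day 4: max(0, 3 - 6) = 0
Day 5: max(0, 8 - 6) = 2
Day 6: max(0, 3 - 6) = 0
Day 7: max(0, 10 - 6) = 4
Total ADD = 14

14


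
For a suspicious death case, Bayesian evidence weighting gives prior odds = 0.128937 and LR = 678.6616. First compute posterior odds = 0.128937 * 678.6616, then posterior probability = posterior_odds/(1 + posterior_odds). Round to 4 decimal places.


Bayesian evidence evaluation:
Posterior odds = prior_odds * LR = 0.128937 * 678.6616 = 87.50459
Posterior probability = posterior_odds / (1 + posterior_odds)
= 87.50459 / (1 + 87.50459)
= 87.50459 / 88.50459
= 0.9887

0.9887


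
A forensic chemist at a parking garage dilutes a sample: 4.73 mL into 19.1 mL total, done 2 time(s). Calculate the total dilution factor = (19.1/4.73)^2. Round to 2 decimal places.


Dilution factor calculation:
Single dilution = V_total / V_sample = 19.1 / 4.73 ≈ 4.038055
Number of dilutions = 2
Total DF = (19.1 / 4.73)^2 (full precision, rounded at the end) = 16.31

16.31


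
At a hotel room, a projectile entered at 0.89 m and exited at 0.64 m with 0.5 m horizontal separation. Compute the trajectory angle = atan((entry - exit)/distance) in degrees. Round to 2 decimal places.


Bullet trajectory angle:
Height difference = 0.89 - 0.64 = 0.25 m
angle = atan(0.25 / 0.5)
angle = atan(0.5)
angle = 26.57 degrees

26.57


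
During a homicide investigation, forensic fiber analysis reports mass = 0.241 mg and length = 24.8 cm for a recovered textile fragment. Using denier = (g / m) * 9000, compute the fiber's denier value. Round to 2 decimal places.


Denier calculation:
Mass in grams = 0.241 mg / 1000 = 0.000241 g
Length in meters = 24.8 cm / 100 = 0.248 m
Linear density = mass / length = 0.000241 / 0.248 = 0.00097177 g/m
Denier = (g/m) * 9000 = 0.00097177 * 9000 = 8.75

8.75


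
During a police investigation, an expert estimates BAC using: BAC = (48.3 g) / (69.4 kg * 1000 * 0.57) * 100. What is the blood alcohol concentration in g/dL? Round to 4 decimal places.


Applying the Widmark formula:
BAC = (dose_g / (body_wt * 1000 * r)) * 100
Denominator = 69.4 * 1000 * 0.57 = 39558
BAC = (48.3 / 39558) * 100
BAC = 0.1221 g/dL

0.1221


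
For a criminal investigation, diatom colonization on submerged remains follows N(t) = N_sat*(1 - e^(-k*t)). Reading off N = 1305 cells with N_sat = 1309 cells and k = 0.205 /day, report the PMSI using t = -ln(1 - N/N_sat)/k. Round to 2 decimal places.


PMSI from diatom colonization curve:
N / N_sat = 1305 / 1309 = 0.996944
1 - N/N_sat = 0.003056
ln(1 - N/N_sat) = -5.790648
t = -ln(1 - N/N_sat) / k = -(-5.790648) / 0.205 = 28.25 days

28.25


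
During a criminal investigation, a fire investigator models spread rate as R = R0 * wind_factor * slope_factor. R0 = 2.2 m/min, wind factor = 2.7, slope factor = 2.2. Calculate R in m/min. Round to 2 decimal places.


Fire spread rate calculation:
R = R0 * wind_factor * slope_factor
= 2.2 * 2.7 * 2.2
= 5.94 * 2.2
= 13.07 m/min

13.07


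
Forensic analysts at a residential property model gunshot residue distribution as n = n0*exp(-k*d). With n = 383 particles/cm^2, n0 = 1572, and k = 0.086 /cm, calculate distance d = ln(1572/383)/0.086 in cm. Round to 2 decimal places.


GSR distance calculation:
n0/n = 1572 / 383 = 4.104439
ln(n0/n) = 1.412069
d = 1.412069 / 0.086 = 16.42 cm

16.42


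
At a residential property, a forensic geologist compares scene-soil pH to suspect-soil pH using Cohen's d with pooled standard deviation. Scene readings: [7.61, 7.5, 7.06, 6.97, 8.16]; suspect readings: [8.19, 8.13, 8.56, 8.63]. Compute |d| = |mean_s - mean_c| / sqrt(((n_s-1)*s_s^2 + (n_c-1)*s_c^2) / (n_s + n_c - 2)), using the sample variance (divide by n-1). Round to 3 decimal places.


Pooled-variance Cohen's d for soil pH comparison:
Scene mean = 37.3 / 5 = 7.46
Suspect mean = 33.51 / 4 = 8.3775
Scene sample variance s_s^2 = 0.22855
Suspect sample variance s_c^2 = 0.064492
Pooled variance = ((n_s-1)*s_s^2 + (n_c-1)*s_c^2) / (n_s + n_c - 2) = 0.158239
Pooled SD = sqrt(0.158239) = 0.397793
Mean difference = -0.9175
|d| = |-0.9175| / 0.397793 = 2.306

2.306


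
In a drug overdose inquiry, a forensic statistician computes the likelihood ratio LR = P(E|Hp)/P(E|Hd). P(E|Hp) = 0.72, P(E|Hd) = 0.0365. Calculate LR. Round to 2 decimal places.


Likelihood ratio calculation:
LR = P(E|Hp) / P(E|Hd)
LR = 0.72 / 0.0365
LR = 19.73

19.73


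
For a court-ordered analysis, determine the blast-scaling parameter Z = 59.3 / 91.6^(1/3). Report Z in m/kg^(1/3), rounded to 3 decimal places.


Scaled distance calculation:
W^(1/3) = 91.6^(1/3) = 4.507805
Z = R / W^(1/3) = 59.3 / 4.507805
Z = 13.155 m/kg^(1/3)

13.155


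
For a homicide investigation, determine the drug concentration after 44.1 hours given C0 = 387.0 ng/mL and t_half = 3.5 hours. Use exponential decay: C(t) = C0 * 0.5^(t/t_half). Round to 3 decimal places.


Drug concentration decay:
Number of half-lives = t / t_half = 44.1 / 3.5 = 12.6
Decay factor = 0.5^12.6 = 0.00016107
C(t) = 387.0 * 0.00016107 = 0.062 ng/mL

0.062


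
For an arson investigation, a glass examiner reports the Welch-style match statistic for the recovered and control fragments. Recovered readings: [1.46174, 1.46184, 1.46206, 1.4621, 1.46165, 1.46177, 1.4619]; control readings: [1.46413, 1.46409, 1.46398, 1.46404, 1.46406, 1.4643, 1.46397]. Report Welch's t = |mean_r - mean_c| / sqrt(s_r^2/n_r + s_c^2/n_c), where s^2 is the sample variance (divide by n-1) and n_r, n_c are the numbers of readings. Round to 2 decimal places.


Welch's t-criterion for glass RI comparison:
Recovered mean = sum / n_r = 10.23306 / 7 = 1.4618657
Control mean = sum / n_c = 10.24857 / 7 = 1.4640814
Recovered sample variance s_r^2 = 2.76619e-08
Control sample variance s_c^2 = 1.25143e-08
Welch SE (unpooled) = sqrt(s_r^2/n_r + s_c^2/n_c) = sqrt(3.9517e-09 + 1.78776e-09) = sqrt(5.73946e-09) = 7.57592e-05
|mean_r - mean_c| = 0.00221571
t = 0.00221571 / 7.57592e-05 = 29.25

29.25


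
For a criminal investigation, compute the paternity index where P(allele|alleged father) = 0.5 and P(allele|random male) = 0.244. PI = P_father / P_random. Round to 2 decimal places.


Paternity Index calculation:
PI = P(allele|father) / P(allele|random)
PI = 0.5 / 0.244
PI = 2.05

2.05


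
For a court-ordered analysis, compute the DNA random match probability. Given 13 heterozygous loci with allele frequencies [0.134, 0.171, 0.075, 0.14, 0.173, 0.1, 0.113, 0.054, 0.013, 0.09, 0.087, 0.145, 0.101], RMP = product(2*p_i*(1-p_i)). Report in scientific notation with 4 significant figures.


Computing RMP for 13 loci:
Locus 1: 2 * 0.134 * 0.866 = 0.232088
Locus 2: 2 * 0.171 * 0.829 = 0.283518
Locus 3: 2 * 0.075 * 0.925 = 0.13875
Locus 4: 2 * 0.14 * 0.86 = 0.2408
Locus 5: 2 * 0.173 * 0.827 = 0.286142
Locus 6: 2 * 0.1 * 0.9 = 0.18
Locus 7: 2 * 0.113 * 0.887 = 0.200462
Locus 8: 2 * 0.054 * 0.946 = 0.102168
Locus 9: 2 * 0.013 * 0.987 = 0.025662
Locus 10: 2 * 0.09 * 0.91 = 0.1638
Locus 11: 2 * 0.087 * 0.913 = 0.158862
Locus 12: 2 * 0.145 * 0.855 = 0.24795
Locus 13: 2 * 0.101 * 0.899 = 0.181598
RMP = 6.973e-11

6.973e-11


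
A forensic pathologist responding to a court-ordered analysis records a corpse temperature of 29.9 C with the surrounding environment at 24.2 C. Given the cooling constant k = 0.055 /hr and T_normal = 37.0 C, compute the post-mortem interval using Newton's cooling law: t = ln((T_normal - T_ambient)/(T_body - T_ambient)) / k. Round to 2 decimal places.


Using Newton's law of cooling:
t = ln((T_normal - T_ambient) / (T_body - T_ambient)) / k
T_normal - T_ambient = 12.8
T_body - T_ambient = 5.7
Ratio = 2.245614
ln(ratio) = 0.808979
t = 0.808979 / 0.055 = 14.71 hours

14.71


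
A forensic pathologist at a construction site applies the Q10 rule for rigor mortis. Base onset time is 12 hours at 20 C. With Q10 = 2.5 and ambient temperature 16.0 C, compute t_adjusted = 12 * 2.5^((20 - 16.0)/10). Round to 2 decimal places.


Rigor mortis time adjustment:
Exponent = (T_ref - T_actual) / 10 = (20 - 16.0) / 10 = 0.4
Q10 factor = 2.5^0.4 = 1.4427
t_adjusted = 12 * 1.4427 = 17.31 hours

17.31


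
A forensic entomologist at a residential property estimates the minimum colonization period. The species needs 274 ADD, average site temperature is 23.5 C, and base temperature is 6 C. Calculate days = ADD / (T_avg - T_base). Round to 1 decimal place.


Insect development time:
Effective temperature = avg_temp - T_base = 23.5 - 6 = 17.5 C
Days = ADD / effective_temp = 274 / 17.5 = 15.7 days

15.7


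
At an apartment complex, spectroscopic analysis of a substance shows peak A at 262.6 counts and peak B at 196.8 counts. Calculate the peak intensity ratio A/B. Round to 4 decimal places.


Spectral peak ratio:
Peak A = 262.6 counts
Peak B = 196.8 counts
Ratio = 262.6 / 196.8 = 1.3343

1.3343


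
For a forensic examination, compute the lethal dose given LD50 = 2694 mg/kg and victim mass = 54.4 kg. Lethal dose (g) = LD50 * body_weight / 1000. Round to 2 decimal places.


Lethal dose calculation:
Lethal dose = LD50 * body_weight / 1000
= 2694 * 54.4 / 1000
= 146553.6 / 1000
= 146.55 g

146.55


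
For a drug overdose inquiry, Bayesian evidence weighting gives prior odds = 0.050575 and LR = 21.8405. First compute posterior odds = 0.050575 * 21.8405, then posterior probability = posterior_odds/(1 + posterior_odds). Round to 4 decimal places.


Bayesian evidence evaluation:
Posterior odds = prior_odds * LR = 0.050575 * 21.8405 = 1.104583
Posterior probability = posterior_odds / (1 + posterior_odds)
= 1.104583 / (1 + 1.104583)
= 1.104583 / 2.104583
= 0.5248

0.5248


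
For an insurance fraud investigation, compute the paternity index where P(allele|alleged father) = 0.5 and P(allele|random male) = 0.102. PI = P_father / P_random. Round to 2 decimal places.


Paternity Index calculation:
PI = P(allele|father) / P(allele|random)
PI = 0.5 / 0.102
PI = 4.90

4.90


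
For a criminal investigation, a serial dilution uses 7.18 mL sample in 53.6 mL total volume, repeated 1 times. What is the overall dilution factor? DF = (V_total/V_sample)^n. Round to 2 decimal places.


Dilution factor calculation:
Single dilution = V_total / V_sample = 53.6 / 7.18 ≈ 7.465181
Number of dilutions = 1
Total DF = (53.6 / 7.18)^1 (full precision, rounded at the end) = 7.47

7.47


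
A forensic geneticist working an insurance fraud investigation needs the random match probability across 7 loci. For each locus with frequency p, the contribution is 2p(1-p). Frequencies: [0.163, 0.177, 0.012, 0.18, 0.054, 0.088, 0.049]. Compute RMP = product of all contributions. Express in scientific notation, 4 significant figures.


Computing RMP for 7 loci:
Locus 1: 2 * 0.163 * 0.837 = 0.272862
Locus 2: 2 * 0.177 * 0.823 = 0.291342
Locus 3: 2 * 0.012 * 0.988 = 0.023712
Locus 4: 2 * 0.18 * 0.82 = 0.2952
Locus 5: 2 * 0.054 * 0.946 = 0.102168
Locus 6: 2 * 0.088 * 0.912 = 0.160512
Locus 7: 2 * 0.049 * 0.951 = 0.093198
RMP = 8.505e-07

8.505e-07


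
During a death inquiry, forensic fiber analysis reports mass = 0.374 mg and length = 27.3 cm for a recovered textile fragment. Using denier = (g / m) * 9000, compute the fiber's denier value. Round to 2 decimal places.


Denier calculation:
Mass in grams = 0.374 mg / 1000 = 0.000374 g
Length in meters = 27.3 cm / 100 = 0.273 m
Linear density = mass / length = 0.000374 / 0.273 = 0.00136996 g/m
Denier = (g/m) * 9000 = 0.00136996 * 9000 = 12.33

12.33


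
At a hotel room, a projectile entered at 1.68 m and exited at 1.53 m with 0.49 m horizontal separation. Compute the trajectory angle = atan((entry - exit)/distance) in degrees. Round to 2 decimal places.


Bullet trajectory angle:
Height difference = 1.68 - 1.53 = 0.15 m
angle = atan(0.15 / 0.49)
angle = atan(0.306122)
angle = 17.02 degrees

17.02


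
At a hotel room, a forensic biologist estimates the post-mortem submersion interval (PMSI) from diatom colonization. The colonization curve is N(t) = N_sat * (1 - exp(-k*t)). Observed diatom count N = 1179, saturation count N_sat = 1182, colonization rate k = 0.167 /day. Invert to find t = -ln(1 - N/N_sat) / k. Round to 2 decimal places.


PMSI from diatom colonization curve:
N / N_sat = 1179 / 1182 = 0.997462
1 - N/N_sat = 0.002538
ln(1 - N/N_sat) = -5.976379
t = -ln(1 - N/N_sat) / k = -(-5.976379) / 0.167 = 35.79 days

35.79


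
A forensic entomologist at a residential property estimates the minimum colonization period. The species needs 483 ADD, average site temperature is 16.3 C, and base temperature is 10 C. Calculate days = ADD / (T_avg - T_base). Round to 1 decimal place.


Insect development time:
Effective temperature = avg_temp - T_base = 16.3 - 10 = 6.3 C
Days = ADD / effective_temp = 483 / 6.3 = 76.7 days

76.7


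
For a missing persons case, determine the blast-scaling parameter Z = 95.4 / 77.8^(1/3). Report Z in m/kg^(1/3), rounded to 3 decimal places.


Scaled distance calculation:
W^(1/3) = 77.8^(1/3) = 4.269004
Z = R / W^(1/3) = 95.4 / 4.269004
Z = 22.347 m/kg^(1/3)

22.347


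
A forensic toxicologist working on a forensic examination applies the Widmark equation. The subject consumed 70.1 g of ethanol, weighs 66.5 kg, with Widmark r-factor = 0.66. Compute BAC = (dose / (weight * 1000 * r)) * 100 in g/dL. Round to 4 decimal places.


Applying the Widmark formula:
BAC = (dose_g / (body_wt * 1000 * r)) * 100
Denominator = 66.5 * 1000 * 0.66 = 43890
BAC = (70.1 / 43890) * 100
BAC = 0.1597 g/dL

0.1597


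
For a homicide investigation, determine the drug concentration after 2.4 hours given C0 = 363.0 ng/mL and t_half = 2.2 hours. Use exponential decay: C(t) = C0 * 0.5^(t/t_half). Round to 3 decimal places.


Drug concentration decay:
Number of half-lives = t / t_half = 2.4 / 2.2 = 1.090909
Decay factor = 0.5^1.090909 = 0.46946548
C(t) = 363.0 * 0.46946548 = 170.416 ng/mL

170.416


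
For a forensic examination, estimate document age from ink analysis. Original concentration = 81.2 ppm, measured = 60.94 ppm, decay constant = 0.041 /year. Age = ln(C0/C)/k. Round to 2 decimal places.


Document age estimation:
C0/C = 81.2 / 60.94 = 1.332458
ln(C0/C) = 0.287025
t = 0.287025 / 0.041 = 7.00 years

7.00


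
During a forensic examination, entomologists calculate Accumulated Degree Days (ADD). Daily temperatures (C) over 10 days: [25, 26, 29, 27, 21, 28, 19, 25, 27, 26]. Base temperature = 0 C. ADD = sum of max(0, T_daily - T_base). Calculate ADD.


Computing ADD day by day:
Day 1: max(0, 25 - 0) = 25
Day 2: max(0, 26 - 0) = 26
Day 3: max(0, 29 - 0) = 29
Day 4: max(0, 27 - 0) = 27
Day 5: max(0, 21 - 0) = 21
Day 6: max(0, 28 - 0) = 28
Day 7: max(0, 19 - 0) = 19
Day 8: max(0, 25 - 0) = 25
Day 9: max(0, 27 - 0) = 27
Day 10: max(0, 26 - 0) = 26
Total ADD = 253

253


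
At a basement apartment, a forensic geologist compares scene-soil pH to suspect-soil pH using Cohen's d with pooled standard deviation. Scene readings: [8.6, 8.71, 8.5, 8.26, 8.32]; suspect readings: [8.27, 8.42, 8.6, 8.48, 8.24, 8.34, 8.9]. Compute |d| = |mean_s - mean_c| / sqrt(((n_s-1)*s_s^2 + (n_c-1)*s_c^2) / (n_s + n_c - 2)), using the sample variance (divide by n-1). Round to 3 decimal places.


Pooled-variance Cohen's d for soil pH comparison:
Scene mean = 42.39 / 5 = 8.478
Suspect mean = 59.25 / 7 = 8.464286
Scene sample variance s_s^2 = 0.03542
Suspect sample variance s_c^2 = 0.052329
Pooled variance = ((n_s-1)*s_s^2 + (n_c-1)*s_c^2) / (n_s + n_c - 2) = 0.045565
Pooled SD = sqrt(0.045565) = 0.21346
Mean difference = 0.013714
|d| = |0.013714| / 0.21346 = 0.064

0.064


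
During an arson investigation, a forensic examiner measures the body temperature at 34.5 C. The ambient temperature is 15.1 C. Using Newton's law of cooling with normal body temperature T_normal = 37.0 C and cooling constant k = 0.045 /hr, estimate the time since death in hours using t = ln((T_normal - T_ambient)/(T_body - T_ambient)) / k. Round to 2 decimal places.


Using Newton's law of cooling:
t = ln((T_normal - T_ambient) / (T_body - T_ambient)) / k
T_normal - T_ambient = 21.9
T_body - T_ambient = 19.4
Ratio = 1.128866
ln(ratio) = 0.121214
t = 0.121214 / 0.045 = 2.69 hours

2.69


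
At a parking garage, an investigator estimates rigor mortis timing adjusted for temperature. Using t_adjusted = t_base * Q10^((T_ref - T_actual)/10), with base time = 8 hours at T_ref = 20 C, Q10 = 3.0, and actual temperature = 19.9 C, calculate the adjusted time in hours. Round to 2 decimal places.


Rigor mortis time adjustment:
Exponent = (T_ref - T_actual) / 10 = (20 - 19.9) / 10 = 0.01
Q10 factor = 3.0^0.01 = 1.01105
t_adjusted = 8 * 1.01105 = 8.09 hours

8.09


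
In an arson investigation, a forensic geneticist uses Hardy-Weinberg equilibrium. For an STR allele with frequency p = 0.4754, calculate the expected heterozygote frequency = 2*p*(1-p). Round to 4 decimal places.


Hardy-Weinberg heterozygote frequency:
q = 1 - p = 1 - 0.4754 = 0.5246
2pq = 2 * 0.4754 * 0.5246 = 0.4988

0.4988


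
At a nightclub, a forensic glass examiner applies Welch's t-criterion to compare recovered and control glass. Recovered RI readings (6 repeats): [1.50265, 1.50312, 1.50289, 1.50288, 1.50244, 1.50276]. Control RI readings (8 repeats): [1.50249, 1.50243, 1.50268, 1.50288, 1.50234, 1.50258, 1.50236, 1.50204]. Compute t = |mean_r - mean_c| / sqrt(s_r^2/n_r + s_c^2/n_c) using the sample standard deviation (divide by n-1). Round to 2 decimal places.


Welch's t-criterion for glass RI comparison:
Recovered mean = sum / n_r = 9.01674 / 6 = 1.50279
Control mean = sum / n_c = 12.0198 / 8 = 1.502475
Recovered sample variance s_r^2 = 5.4e-08
Control sample variance s_c^2 = 6.28571e-08
Welch SE (unpooled) = sqrt(s_r^2/n_r + s_c^2/n_c) = sqrt(9e-09 + 7.85714e-09) = sqrt(1.68571e-08) = 0.000129835
|mean_r - mean_c| = 0.000315
t = 0.000315 / 0.000129835 = 2.43

2.43


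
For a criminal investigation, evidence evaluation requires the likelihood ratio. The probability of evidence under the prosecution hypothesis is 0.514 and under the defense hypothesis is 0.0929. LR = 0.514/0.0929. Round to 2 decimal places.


Likelihood ratio calculation:
LR = P(E|Hp) / P(E|Hd)
LR = 0.514 / 0.0929
LR = 5.53

5.53


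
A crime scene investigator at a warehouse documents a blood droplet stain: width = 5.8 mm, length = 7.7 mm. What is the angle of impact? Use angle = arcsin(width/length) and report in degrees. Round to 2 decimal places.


Blood spatter impact angle calculation:
width / length = 5.8 / 7.7 = 0.753247
angle = arcsin(0.753247)
angle = 48.87 degrees

48.87


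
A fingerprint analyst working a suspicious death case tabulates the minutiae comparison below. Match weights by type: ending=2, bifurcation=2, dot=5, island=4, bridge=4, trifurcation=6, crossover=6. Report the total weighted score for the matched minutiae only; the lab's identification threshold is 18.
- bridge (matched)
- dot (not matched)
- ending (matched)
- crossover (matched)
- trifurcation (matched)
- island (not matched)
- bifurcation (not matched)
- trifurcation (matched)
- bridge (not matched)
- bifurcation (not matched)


Weighted minutiae match score:
  bridge: matched, +4 (running total 4)
  dot: not matched, +0
  ending: matched, +2 (running total 6)
  crossover: matched, +6 (running total 12)
  trifurcation: matched, +6 (running total 18)
  island: not matched, +0
  bifurcation: not matched, +0
  trifurcation: matched, +6 (running total 24)
  bridge: not matched, +0
  bifurcation: not matched, +0
Total score = 24
Threshold = 18; verdict = identification

24


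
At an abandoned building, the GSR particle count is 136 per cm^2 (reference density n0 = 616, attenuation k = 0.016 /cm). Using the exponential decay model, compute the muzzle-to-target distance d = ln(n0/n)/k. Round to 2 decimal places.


GSR distance calculation:
n0/n = 616 / 136 = 4.529412
ln(n0/n) = 1.510592
d = 1.510592 / 0.016 = 94.41 cm

94.41


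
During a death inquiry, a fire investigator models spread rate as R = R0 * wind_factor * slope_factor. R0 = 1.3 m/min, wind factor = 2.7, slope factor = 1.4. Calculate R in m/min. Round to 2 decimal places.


Fire spread rate calculation:
R = R0 * wind_factor * slope_factor
= 1.3 * 2.7 * 1.4
= 3.51 * 1.4
= 4.91 m/min

4.91


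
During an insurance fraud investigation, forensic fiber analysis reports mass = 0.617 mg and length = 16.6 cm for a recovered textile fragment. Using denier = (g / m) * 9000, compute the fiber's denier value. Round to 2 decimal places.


Denier calculation:
Mass in grams = 0.617 mg / 1000 = 0.000617 g
Length in meters = 16.6 cm / 100 = 0.166 m
Linear density = mass / length = 0.000617 / 0.166 = 0.00371687 g/m
Denier = (g/m) * 9000 = 0.00371687 * 9000 = 33.45

33.45


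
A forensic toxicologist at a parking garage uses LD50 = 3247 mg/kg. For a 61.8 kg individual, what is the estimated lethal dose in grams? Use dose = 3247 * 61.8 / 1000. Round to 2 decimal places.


Lethal dose calculation:
Lethal dose = LD50 * body_weight / 1000
= 3247 * 61.8 / 1000
= 200664.6 / 1000
= 200.66 g

200.66


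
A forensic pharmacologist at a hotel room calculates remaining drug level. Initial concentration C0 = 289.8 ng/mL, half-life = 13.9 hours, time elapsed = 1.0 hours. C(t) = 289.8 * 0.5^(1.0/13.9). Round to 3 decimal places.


Drug concentration decay:
Number of half-lives = t / t_half = 1.0 / 13.9 = 0.071942
Decay factor = 0.5^0.071942 = 0.95135652
C(t) = 289.8 * 0.95135652 = 275.703 ng/mL

275.703


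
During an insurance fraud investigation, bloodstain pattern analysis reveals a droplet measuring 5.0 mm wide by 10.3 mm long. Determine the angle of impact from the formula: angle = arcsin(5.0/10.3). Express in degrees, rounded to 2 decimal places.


Blood spatter impact angle calculation:
width / length = 5.0 / 10.3 = 0.485437
angle = arcsin(0.485437)
angle = 29.04 degrees

29.04


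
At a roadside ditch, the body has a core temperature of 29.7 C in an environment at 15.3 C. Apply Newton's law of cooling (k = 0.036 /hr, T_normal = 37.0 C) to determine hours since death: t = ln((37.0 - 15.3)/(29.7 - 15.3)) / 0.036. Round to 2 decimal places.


Using Newton's law of cooling:
t = ln((T_normal - T_ambient) / (T_body - T_ambient)) / k
T_normal - T_ambient = 21.7
T_body - T_ambient = 14.4
Ratio = 1.506944
ln(ratio) = 0.410084
t = 0.410084 / 0.036 = 11.39 hours

11.39


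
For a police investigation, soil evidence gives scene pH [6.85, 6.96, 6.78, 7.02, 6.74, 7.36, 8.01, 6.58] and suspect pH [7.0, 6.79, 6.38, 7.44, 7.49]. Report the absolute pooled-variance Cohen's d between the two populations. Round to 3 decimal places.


Pooled-variance Cohen's d for soil pH comparison:
Scene mean = 56.3 / 8 = 7.0375
Suspect mean = 35.1 / 5 = 7.02
Scene sample variance s_s^2 = 0.207907
Suspect sample variance s_c^2 = 0.21505
Pooled variance = ((n_s-1)*s_s^2 + (n_c-1)*s_c^2) / (n_s + n_c - 2) = 0.210505
Pooled SD = sqrt(0.210505) = 0.458808
Mean difference = 0.0175
|d| = |0.0175| / 0.458808 = 0.038

0.038


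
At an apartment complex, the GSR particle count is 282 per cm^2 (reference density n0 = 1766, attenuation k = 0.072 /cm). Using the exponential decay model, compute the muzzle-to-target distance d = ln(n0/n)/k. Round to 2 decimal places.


GSR distance calculation:
n0/n = 1766 / 282 = 6.262411
ln(n0/n) = 1.834565
d = 1.834565 / 0.072 = 25.48 cm

25.48


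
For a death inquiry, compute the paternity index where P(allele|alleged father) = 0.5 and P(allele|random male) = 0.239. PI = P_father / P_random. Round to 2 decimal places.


Paternity Index calculation:
PI = P(allele|father) / P(allele|random)
PI = 0.5 / 0.239
PI = 2.09

2.09


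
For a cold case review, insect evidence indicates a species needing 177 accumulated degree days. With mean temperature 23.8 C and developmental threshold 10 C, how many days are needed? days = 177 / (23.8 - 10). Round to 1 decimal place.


Insect development time:
Effective temperature = avg_temp - T_base = 23.8 - 10 = 13.8 C
Days = ADD / effective_temp = 177 / 13.8 = 12.8 days

12.8


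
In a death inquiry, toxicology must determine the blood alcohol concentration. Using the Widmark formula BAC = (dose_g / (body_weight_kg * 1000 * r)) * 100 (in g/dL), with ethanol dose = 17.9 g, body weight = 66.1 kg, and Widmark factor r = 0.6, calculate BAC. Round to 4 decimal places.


Applying the Widmark formula:
BAC = (dose_g / (body_wt * 1000 * r)) * 100
Denominator = 66.1 * 1000 * 0.6 = 39660
BAC = (17.9 / 39660) * 100
BAC = 0.0451 g/dL

0.0451


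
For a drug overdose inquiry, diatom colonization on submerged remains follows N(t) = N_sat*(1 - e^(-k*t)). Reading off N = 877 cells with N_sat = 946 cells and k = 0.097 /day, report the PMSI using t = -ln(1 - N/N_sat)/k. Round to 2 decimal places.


PMSI from diatom colonization curve:
N / N_sat = 877 / 946 = 0.927061
1 - N/N_sat = 0.072939
ln(1 - N/N_sat) = -2.618132
t = -ln(1 - N/N_sat) / k = -(-2.618132) / 0.097 = 26.99 days

26.99
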